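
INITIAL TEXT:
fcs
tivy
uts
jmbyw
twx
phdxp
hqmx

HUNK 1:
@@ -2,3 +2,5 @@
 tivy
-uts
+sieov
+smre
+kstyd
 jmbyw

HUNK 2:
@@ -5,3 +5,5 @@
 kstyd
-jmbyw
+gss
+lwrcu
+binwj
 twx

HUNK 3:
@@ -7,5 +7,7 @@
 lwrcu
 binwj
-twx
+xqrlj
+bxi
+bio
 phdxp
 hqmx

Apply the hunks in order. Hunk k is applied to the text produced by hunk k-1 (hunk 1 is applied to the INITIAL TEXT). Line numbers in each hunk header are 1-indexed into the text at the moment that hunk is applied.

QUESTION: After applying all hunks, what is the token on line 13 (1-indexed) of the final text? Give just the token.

Answer: hqmx

Derivation:
Hunk 1: at line 2 remove [uts] add [sieov,smre,kstyd] -> 9 lines: fcs tivy sieov smre kstyd jmbyw twx phdxp hqmx
Hunk 2: at line 5 remove [jmbyw] add [gss,lwrcu,binwj] -> 11 lines: fcs tivy sieov smre kstyd gss lwrcu binwj twx phdxp hqmx
Hunk 3: at line 7 remove [twx] add [xqrlj,bxi,bio] -> 13 lines: fcs tivy sieov smre kstyd gss lwrcu binwj xqrlj bxi bio phdxp hqmx
Final line 13: hqmx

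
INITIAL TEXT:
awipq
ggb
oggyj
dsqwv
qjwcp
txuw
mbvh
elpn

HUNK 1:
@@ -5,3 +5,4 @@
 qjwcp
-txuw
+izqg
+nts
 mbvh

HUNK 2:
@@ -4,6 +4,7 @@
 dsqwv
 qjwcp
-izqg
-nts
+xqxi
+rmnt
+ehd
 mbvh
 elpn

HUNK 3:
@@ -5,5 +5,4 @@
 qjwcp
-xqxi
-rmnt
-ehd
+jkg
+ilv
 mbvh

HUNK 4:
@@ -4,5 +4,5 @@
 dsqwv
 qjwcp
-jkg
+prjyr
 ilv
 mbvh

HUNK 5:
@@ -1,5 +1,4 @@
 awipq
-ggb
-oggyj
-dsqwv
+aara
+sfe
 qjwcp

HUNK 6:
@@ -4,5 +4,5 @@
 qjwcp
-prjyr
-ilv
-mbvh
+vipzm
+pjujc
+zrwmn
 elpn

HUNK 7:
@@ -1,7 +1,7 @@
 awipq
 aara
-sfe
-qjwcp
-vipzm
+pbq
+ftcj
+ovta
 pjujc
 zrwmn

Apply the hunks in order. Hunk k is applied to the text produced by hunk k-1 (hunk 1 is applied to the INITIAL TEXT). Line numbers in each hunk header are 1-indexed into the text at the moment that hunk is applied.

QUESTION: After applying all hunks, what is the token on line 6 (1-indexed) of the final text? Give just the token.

Hunk 1: at line 5 remove [txuw] add [izqg,nts] -> 9 lines: awipq ggb oggyj dsqwv qjwcp izqg nts mbvh elpn
Hunk 2: at line 4 remove [izqg,nts] add [xqxi,rmnt,ehd] -> 10 lines: awipq ggb oggyj dsqwv qjwcp xqxi rmnt ehd mbvh elpn
Hunk 3: at line 5 remove [xqxi,rmnt,ehd] add [jkg,ilv] -> 9 lines: awipq ggb oggyj dsqwv qjwcp jkg ilv mbvh elpn
Hunk 4: at line 4 remove [jkg] add [prjyr] -> 9 lines: awipq ggb oggyj dsqwv qjwcp prjyr ilv mbvh elpn
Hunk 5: at line 1 remove [ggb,oggyj,dsqwv] add [aara,sfe] -> 8 lines: awipq aara sfe qjwcp prjyr ilv mbvh elpn
Hunk 6: at line 4 remove [prjyr,ilv,mbvh] add [vipzm,pjujc,zrwmn] -> 8 lines: awipq aara sfe qjwcp vipzm pjujc zrwmn elpn
Hunk 7: at line 1 remove [sfe,qjwcp,vipzm] add [pbq,ftcj,ovta] -> 8 lines: awipq aara pbq ftcj ovta pjujc zrwmn elpn
Final line 6: pjujc

Answer: pjujc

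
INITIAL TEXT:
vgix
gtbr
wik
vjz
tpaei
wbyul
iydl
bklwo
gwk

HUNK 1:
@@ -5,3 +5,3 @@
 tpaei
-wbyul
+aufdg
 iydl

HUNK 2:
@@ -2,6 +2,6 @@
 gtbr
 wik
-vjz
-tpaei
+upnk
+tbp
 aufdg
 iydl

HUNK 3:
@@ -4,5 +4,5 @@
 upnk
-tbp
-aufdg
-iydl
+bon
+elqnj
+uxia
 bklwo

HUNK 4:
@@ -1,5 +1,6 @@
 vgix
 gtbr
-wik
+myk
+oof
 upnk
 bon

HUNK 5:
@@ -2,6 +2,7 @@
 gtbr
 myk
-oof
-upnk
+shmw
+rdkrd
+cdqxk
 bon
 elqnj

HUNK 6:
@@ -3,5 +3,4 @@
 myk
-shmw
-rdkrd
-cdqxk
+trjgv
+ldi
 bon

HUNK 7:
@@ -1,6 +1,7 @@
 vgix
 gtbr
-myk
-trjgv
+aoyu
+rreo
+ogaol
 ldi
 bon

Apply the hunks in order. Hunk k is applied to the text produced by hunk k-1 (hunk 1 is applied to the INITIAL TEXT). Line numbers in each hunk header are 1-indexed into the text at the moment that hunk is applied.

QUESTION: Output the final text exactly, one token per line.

Hunk 1: at line 5 remove [wbyul] add [aufdg] -> 9 lines: vgix gtbr wik vjz tpaei aufdg iydl bklwo gwk
Hunk 2: at line 2 remove [vjz,tpaei] add [upnk,tbp] -> 9 lines: vgix gtbr wik upnk tbp aufdg iydl bklwo gwk
Hunk 3: at line 4 remove [tbp,aufdg,iydl] add [bon,elqnj,uxia] -> 9 lines: vgix gtbr wik upnk bon elqnj uxia bklwo gwk
Hunk 4: at line 1 remove [wik] add [myk,oof] -> 10 lines: vgix gtbr myk oof upnk bon elqnj uxia bklwo gwk
Hunk 5: at line 2 remove [oof,upnk] add [shmw,rdkrd,cdqxk] -> 11 lines: vgix gtbr myk shmw rdkrd cdqxk bon elqnj uxia bklwo gwk
Hunk 6: at line 3 remove [shmw,rdkrd,cdqxk] add [trjgv,ldi] -> 10 lines: vgix gtbr myk trjgv ldi bon elqnj uxia bklwo gwk
Hunk 7: at line 1 remove [myk,trjgv] add [aoyu,rreo,ogaol] -> 11 lines: vgix gtbr aoyu rreo ogaol ldi bon elqnj uxia bklwo gwk

Answer: vgix
gtbr
aoyu
rreo
ogaol
ldi
bon
elqnj
uxia
bklwo
gwk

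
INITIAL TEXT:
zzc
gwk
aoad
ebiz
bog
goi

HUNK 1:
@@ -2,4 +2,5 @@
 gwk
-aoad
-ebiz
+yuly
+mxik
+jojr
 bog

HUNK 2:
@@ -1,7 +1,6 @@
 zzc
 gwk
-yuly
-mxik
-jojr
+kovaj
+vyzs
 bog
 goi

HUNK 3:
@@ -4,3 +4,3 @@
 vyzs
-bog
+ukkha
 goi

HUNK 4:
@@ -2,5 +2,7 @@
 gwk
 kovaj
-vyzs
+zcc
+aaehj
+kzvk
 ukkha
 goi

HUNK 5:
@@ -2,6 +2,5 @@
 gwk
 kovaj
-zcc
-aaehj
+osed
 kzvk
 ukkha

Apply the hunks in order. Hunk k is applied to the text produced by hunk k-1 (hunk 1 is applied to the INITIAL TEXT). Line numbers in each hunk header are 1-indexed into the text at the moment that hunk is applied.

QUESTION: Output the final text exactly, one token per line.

Hunk 1: at line 2 remove [aoad,ebiz] add [yuly,mxik,jojr] -> 7 lines: zzc gwk yuly mxik jojr bog goi
Hunk 2: at line 1 remove [yuly,mxik,jojr] add [kovaj,vyzs] -> 6 lines: zzc gwk kovaj vyzs bog goi
Hunk 3: at line 4 remove [bog] add [ukkha] -> 6 lines: zzc gwk kovaj vyzs ukkha goi
Hunk 4: at line 2 remove [vyzs] add [zcc,aaehj,kzvk] -> 8 lines: zzc gwk kovaj zcc aaehj kzvk ukkha goi
Hunk 5: at line 2 remove [zcc,aaehj] add [osed] -> 7 lines: zzc gwk kovaj osed kzvk ukkha goi

Answer: zzc
gwk
kovaj
osed
kzvk
ukkha
goi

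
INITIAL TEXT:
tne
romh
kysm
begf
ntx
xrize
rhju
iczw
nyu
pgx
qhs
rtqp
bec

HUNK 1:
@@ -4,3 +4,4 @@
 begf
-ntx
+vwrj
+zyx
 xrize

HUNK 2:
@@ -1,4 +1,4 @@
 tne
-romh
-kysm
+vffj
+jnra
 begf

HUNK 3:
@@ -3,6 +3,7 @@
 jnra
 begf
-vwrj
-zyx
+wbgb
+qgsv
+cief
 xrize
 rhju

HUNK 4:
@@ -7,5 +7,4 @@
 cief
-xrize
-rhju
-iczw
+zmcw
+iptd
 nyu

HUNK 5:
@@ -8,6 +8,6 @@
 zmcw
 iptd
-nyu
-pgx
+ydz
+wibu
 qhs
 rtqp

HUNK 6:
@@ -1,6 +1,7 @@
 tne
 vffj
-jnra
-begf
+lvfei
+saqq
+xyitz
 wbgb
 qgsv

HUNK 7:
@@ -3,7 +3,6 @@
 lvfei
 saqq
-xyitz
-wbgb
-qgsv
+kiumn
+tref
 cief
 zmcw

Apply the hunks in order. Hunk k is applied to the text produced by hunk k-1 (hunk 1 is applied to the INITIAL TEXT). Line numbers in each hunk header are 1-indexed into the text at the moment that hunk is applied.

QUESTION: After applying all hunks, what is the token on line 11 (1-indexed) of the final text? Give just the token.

Hunk 1: at line 4 remove [ntx] add [vwrj,zyx] -> 14 lines: tne romh kysm begf vwrj zyx xrize rhju iczw nyu pgx qhs rtqp bec
Hunk 2: at line 1 remove [romh,kysm] add [vffj,jnra] -> 14 lines: tne vffj jnra begf vwrj zyx xrize rhju iczw nyu pgx qhs rtqp bec
Hunk 3: at line 3 remove [vwrj,zyx] add [wbgb,qgsv,cief] -> 15 lines: tne vffj jnra begf wbgb qgsv cief xrize rhju iczw nyu pgx qhs rtqp bec
Hunk 4: at line 7 remove [xrize,rhju,iczw] add [zmcw,iptd] -> 14 lines: tne vffj jnra begf wbgb qgsv cief zmcw iptd nyu pgx qhs rtqp bec
Hunk 5: at line 8 remove [nyu,pgx] add [ydz,wibu] -> 14 lines: tne vffj jnra begf wbgb qgsv cief zmcw iptd ydz wibu qhs rtqp bec
Hunk 6: at line 1 remove [jnra,begf] add [lvfei,saqq,xyitz] -> 15 lines: tne vffj lvfei saqq xyitz wbgb qgsv cief zmcw iptd ydz wibu qhs rtqp bec
Hunk 7: at line 3 remove [xyitz,wbgb,qgsv] add [kiumn,tref] -> 14 lines: tne vffj lvfei saqq kiumn tref cief zmcw iptd ydz wibu qhs rtqp bec
Final line 11: wibu

Answer: wibu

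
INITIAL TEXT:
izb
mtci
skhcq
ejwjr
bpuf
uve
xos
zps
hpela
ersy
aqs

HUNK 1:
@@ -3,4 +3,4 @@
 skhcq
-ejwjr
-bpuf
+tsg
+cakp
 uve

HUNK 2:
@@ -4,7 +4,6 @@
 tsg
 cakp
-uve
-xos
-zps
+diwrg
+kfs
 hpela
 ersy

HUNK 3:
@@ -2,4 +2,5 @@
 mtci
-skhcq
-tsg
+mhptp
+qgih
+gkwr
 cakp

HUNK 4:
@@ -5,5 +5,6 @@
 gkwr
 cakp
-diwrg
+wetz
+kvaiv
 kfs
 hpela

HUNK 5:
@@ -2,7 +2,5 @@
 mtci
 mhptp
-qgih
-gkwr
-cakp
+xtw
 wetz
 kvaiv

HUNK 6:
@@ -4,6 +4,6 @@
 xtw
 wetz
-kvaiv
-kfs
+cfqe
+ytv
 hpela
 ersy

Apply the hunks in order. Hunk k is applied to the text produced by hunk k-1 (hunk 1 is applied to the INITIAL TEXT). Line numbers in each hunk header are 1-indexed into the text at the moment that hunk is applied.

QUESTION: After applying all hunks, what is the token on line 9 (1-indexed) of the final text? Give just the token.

Answer: ersy

Derivation:
Hunk 1: at line 3 remove [ejwjr,bpuf] add [tsg,cakp] -> 11 lines: izb mtci skhcq tsg cakp uve xos zps hpela ersy aqs
Hunk 2: at line 4 remove [uve,xos,zps] add [diwrg,kfs] -> 10 lines: izb mtci skhcq tsg cakp diwrg kfs hpela ersy aqs
Hunk 3: at line 2 remove [skhcq,tsg] add [mhptp,qgih,gkwr] -> 11 lines: izb mtci mhptp qgih gkwr cakp diwrg kfs hpela ersy aqs
Hunk 4: at line 5 remove [diwrg] add [wetz,kvaiv] -> 12 lines: izb mtci mhptp qgih gkwr cakp wetz kvaiv kfs hpela ersy aqs
Hunk 5: at line 2 remove [qgih,gkwr,cakp] add [xtw] -> 10 lines: izb mtci mhptp xtw wetz kvaiv kfs hpela ersy aqs
Hunk 6: at line 4 remove [kvaiv,kfs] add [cfqe,ytv] -> 10 lines: izb mtci mhptp xtw wetz cfqe ytv hpela ersy aqs
Final line 9: ersy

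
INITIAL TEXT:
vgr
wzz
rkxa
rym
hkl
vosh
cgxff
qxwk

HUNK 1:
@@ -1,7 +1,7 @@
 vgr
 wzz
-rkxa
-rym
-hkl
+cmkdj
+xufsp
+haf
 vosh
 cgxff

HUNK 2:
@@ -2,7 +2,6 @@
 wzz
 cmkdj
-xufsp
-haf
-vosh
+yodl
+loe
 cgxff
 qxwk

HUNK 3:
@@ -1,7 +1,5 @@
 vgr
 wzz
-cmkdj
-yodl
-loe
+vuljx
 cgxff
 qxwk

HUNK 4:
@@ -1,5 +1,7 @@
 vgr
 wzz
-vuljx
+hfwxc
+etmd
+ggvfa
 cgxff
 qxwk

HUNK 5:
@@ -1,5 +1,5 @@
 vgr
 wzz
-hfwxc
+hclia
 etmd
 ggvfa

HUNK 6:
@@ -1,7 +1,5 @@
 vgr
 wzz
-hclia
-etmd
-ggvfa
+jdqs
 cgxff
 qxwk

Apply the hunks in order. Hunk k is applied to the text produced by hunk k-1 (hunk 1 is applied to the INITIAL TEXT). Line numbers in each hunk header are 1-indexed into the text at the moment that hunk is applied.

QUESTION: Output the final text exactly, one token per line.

Answer: vgr
wzz
jdqs
cgxff
qxwk

Derivation:
Hunk 1: at line 1 remove [rkxa,rym,hkl] add [cmkdj,xufsp,haf] -> 8 lines: vgr wzz cmkdj xufsp haf vosh cgxff qxwk
Hunk 2: at line 2 remove [xufsp,haf,vosh] add [yodl,loe] -> 7 lines: vgr wzz cmkdj yodl loe cgxff qxwk
Hunk 3: at line 1 remove [cmkdj,yodl,loe] add [vuljx] -> 5 lines: vgr wzz vuljx cgxff qxwk
Hunk 4: at line 1 remove [vuljx] add [hfwxc,etmd,ggvfa] -> 7 lines: vgr wzz hfwxc etmd ggvfa cgxff qxwk
Hunk 5: at line 1 remove [hfwxc] add [hclia] -> 7 lines: vgr wzz hclia etmd ggvfa cgxff qxwk
Hunk 6: at line 1 remove [hclia,etmd,ggvfa] add [jdqs] -> 5 lines: vgr wzz jdqs cgxff qxwk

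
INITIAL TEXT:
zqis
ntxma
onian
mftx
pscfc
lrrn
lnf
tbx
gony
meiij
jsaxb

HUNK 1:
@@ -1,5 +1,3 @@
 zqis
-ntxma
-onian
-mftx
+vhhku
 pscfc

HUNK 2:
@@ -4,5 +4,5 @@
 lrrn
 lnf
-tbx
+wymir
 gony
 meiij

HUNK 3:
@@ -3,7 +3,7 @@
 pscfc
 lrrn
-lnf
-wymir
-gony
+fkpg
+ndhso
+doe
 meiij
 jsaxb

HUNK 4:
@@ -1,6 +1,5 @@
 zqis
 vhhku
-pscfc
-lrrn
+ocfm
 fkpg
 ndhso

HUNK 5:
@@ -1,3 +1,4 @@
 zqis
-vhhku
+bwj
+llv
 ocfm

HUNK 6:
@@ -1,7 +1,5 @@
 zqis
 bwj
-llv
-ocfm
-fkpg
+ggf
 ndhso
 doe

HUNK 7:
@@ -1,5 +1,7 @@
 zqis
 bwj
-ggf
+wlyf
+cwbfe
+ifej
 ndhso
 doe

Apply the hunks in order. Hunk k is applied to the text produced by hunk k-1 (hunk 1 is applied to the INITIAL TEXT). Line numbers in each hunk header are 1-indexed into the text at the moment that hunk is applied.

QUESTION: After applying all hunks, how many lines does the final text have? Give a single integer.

Hunk 1: at line 1 remove [ntxma,onian,mftx] add [vhhku] -> 9 lines: zqis vhhku pscfc lrrn lnf tbx gony meiij jsaxb
Hunk 2: at line 4 remove [tbx] add [wymir] -> 9 lines: zqis vhhku pscfc lrrn lnf wymir gony meiij jsaxb
Hunk 3: at line 3 remove [lnf,wymir,gony] add [fkpg,ndhso,doe] -> 9 lines: zqis vhhku pscfc lrrn fkpg ndhso doe meiij jsaxb
Hunk 4: at line 1 remove [pscfc,lrrn] add [ocfm] -> 8 lines: zqis vhhku ocfm fkpg ndhso doe meiij jsaxb
Hunk 5: at line 1 remove [vhhku] add [bwj,llv] -> 9 lines: zqis bwj llv ocfm fkpg ndhso doe meiij jsaxb
Hunk 6: at line 1 remove [llv,ocfm,fkpg] add [ggf] -> 7 lines: zqis bwj ggf ndhso doe meiij jsaxb
Hunk 7: at line 1 remove [ggf] add [wlyf,cwbfe,ifej] -> 9 lines: zqis bwj wlyf cwbfe ifej ndhso doe meiij jsaxb
Final line count: 9

Answer: 9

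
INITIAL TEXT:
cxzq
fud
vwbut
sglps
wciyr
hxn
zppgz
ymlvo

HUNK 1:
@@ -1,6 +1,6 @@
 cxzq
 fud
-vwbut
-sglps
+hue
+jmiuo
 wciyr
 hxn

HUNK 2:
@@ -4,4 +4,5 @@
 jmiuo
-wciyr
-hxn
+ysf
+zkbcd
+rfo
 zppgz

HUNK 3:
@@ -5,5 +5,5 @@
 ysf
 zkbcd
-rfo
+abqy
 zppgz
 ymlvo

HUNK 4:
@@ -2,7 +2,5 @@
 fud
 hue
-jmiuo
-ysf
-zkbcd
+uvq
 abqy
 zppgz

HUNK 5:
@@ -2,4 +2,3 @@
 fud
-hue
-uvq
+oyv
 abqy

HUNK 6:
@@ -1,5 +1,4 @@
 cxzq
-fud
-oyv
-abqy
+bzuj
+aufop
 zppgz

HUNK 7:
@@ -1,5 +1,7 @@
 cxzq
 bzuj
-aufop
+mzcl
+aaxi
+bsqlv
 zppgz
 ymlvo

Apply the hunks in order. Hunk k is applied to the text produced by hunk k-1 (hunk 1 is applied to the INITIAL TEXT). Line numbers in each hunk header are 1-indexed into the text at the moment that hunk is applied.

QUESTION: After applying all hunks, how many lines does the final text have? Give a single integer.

Answer: 7

Derivation:
Hunk 1: at line 1 remove [vwbut,sglps] add [hue,jmiuo] -> 8 lines: cxzq fud hue jmiuo wciyr hxn zppgz ymlvo
Hunk 2: at line 4 remove [wciyr,hxn] add [ysf,zkbcd,rfo] -> 9 lines: cxzq fud hue jmiuo ysf zkbcd rfo zppgz ymlvo
Hunk 3: at line 5 remove [rfo] add [abqy] -> 9 lines: cxzq fud hue jmiuo ysf zkbcd abqy zppgz ymlvo
Hunk 4: at line 2 remove [jmiuo,ysf,zkbcd] add [uvq] -> 7 lines: cxzq fud hue uvq abqy zppgz ymlvo
Hunk 5: at line 2 remove [hue,uvq] add [oyv] -> 6 lines: cxzq fud oyv abqy zppgz ymlvo
Hunk 6: at line 1 remove [fud,oyv,abqy] add [bzuj,aufop] -> 5 lines: cxzq bzuj aufop zppgz ymlvo
Hunk 7: at line 1 remove [aufop] add [mzcl,aaxi,bsqlv] -> 7 lines: cxzq bzuj mzcl aaxi bsqlv zppgz ymlvo
Final line count: 7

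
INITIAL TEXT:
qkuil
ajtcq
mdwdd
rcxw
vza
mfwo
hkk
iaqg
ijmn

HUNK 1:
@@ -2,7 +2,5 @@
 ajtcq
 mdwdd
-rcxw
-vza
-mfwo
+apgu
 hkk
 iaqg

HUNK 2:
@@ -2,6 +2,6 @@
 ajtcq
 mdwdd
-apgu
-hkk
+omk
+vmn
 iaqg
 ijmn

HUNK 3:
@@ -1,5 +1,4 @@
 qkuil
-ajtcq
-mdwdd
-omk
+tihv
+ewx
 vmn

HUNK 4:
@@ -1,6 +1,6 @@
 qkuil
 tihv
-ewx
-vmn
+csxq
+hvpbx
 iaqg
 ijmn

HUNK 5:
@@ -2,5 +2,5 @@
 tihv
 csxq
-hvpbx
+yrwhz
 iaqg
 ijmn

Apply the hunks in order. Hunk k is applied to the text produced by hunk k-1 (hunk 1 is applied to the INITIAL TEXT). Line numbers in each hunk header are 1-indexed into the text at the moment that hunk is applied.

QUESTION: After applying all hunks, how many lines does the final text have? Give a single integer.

Answer: 6

Derivation:
Hunk 1: at line 2 remove [rcxw,vza,mfwo] add [apgu] -> 7 lines: qkuil ajtcq mdwdd apgu hkk iaqg ijmn
Hunk 2: at line 2 remove [apgu,hkk] add [omk,vmn] -> 7 lines: qkuil ajtcq mdwdd omk vmn iaqg ijmn
Hunk 3: at line 1 remove [ajtcq,mdwdd,omk] add [tihv,ewx] -> 6 lines: qkuil tihv ewx vmn iaqg ijmn
Hunk 4: at line 1 remove [ewx,vmn] add [csxq,hvpbx] -> 6 lines: qkuil tihv csxq hvpbx iaqg ijmn
Hunk 5: at line 2 remove [hvpbx] add [yrwhz] -> 6 lines: qkuil tihv csxq yrwhz iaqg ijmn
Final line count: 6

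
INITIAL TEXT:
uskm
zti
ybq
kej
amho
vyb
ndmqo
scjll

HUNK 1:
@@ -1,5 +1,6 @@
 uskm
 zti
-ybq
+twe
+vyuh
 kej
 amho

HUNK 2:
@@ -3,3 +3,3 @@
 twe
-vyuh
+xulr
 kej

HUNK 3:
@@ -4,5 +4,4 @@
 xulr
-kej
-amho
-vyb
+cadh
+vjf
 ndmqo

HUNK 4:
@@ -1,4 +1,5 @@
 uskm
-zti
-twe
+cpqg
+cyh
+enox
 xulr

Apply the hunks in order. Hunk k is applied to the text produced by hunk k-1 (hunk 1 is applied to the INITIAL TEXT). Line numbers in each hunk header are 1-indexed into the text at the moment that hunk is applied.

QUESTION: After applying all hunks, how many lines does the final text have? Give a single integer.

Answer: 9

Derivation:
Hunk 1: at line 1 remove [ybq] add [twe,vyuh] -> 9 lines: uskm zti twe vyuh kej amho vyb ndmqo scjll
Hunk 2: at line 3 remove [vyuh] add [xulr] -> 9 lines: uskm zti twe xulr kej amho vyb ndmqo scjll
Hunk 3: at line 4 remove [kej,amho,vyb] add [cadh,vjf] -> 8 lines: uskm zti twe xulr cadh vjf ndmqo scjll
Hunk 4: at line 1 remove [zti,twe] add [cpqg,cyh,enox] -> 9 lines: uskm cpqg cyh enox xulr cadh vjf ndmqo scjll
Final line count: 9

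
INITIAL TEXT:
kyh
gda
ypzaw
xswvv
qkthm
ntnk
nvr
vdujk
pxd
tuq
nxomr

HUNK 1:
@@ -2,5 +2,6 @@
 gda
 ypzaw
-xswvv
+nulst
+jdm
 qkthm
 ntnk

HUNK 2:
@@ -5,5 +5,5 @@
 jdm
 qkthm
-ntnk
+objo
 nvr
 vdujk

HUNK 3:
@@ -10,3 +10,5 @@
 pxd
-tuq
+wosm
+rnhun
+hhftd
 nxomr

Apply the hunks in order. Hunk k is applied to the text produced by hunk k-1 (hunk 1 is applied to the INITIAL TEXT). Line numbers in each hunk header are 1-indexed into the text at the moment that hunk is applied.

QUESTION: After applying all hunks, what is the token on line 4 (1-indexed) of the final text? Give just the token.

Answer: nulst

Derivation:
Hunk 1: at line 2 remove [xswvv] add [nulst,jdm] -> 12 lines: kyh gda ypzaw nulst jdm qkthm ntnk nvr vdujk pxd tuq nxomr
Hunk 2: at line 5 remove [ntnk] add [objo] -> 12 lines: kyh gda ypzaw nulst jdm qkthm objo nvr vdujk pxd tuq nxomr
Hunk 3: at line 10 remove [tuq] add [wosm,rnhun,hhftd] -> 14 lines: kyh gda ypzaw nulst jdm qkthm objo nvr vdujk pxd wosm rnhun hhftd nxomr
Final line 4: nulst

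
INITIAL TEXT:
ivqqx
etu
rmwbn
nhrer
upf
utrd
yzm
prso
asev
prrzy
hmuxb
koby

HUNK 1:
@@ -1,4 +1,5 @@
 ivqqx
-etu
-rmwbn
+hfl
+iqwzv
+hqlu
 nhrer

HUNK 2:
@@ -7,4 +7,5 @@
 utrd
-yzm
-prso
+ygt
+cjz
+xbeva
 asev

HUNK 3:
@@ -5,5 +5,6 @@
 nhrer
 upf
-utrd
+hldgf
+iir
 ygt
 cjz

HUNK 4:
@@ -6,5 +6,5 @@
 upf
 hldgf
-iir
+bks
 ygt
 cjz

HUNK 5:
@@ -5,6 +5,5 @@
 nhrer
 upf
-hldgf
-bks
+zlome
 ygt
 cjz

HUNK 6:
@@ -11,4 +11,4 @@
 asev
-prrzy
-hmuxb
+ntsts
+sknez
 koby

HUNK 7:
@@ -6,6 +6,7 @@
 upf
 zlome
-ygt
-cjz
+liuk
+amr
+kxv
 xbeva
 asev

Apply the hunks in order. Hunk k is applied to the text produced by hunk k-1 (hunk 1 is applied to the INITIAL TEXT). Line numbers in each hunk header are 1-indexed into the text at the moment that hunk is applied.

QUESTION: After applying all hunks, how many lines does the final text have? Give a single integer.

Answer: 15

Derivation:
Hunk 1: at line 1 remove [etu,rmwbn] add [hfl,iqwzv,hqlu] -> 13 lines: ivqqx hfl iqwzv hqlu nhrer upf utrd yzm prso asev prrzy hmuxb koby
Hunk 2: at line 7 remove [yzm,prso] add [ygt,cjz,xbeva] -> 14 lines: ivqqx hfl iqwzv hqlu nhrer upf utrd ygt cjz xbeva asev prrzy hmuxb koby
Hunk 3: at line 5 remove [utrd] add [hldgf,iir] -> 15 lines: ivqqx hfl iqwzv hqlu nhrer upf hldgf iir ygt cjz xbeva asev prrzy hmuxb koby
Hunk 4: at line 6 remove [iir] add [bks] -> 15 lines: ivqqx hfl iqwzv hqlu nhrer upf hldgf bks ygt cjz xbeva asev prrzy hmuxb koby
Hunk 5: at line 5 remove [hldgf,bks] add [zlome] -> 14 lines: ivqqx hfl iqwzv hqlu nhrer upf zlome ygt cjz xbeva asev prrzy hmuxb koby
Hunk 6: at line 11 remove [prrzy,hmuxb] add [ntsts,sknez] -> 14 lines: ivqqx hfl iqwzv hqlu nhrer upf zlome ygt cjz xbeva asev ntsts sknez koby
Hunk 7: at line 6 remove [ygt,cjz] add [liuk,amr,kxv] -> 15 lines: ivqqx hfl iqwzv hqlu nhrer upf zlome liuk amr kxv xbeva asev ntsts sknez koby
Final line count: 15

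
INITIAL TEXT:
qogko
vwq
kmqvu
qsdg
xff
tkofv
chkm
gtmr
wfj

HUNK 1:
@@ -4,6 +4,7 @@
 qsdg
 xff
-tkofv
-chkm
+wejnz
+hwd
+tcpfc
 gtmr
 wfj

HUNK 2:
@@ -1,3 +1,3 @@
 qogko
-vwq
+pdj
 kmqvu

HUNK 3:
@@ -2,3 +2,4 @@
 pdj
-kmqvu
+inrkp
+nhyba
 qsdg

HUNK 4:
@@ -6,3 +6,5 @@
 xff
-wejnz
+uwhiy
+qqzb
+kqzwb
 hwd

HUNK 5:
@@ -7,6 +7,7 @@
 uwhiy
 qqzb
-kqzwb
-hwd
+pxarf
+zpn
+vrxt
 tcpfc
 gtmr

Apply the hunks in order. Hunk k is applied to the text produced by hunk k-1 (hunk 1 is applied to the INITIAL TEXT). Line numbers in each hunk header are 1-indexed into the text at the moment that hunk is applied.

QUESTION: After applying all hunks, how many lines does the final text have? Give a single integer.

Hunk 1: at line 4 remove [tkofv,chkm] add [wejnz,hwd,tcpfc] -> 10 lines: qogko vwq kmqvu qsdg xff wejnz hwd tcpfc gtmr wfj
Hunk 2: at line 1 remove [vwq] add [pdj] -> 10 lines: qogko pdj kmqvu qsdg xff wejnz hwd tcpfc gtmr wfj
Hunk 3: at line 2 remove [kmqvu] add [inrkp,nhyba] -> 11 lines: qogko pdj inrkp nhyba qsdg xff wejnz hwd tcpfc gtmr wfj
Hunk 4: at line 6 remove [wejnz] add [uwhiy,qqzb,kqzwb] -> 13 lines: qogko pdj inrkp nhyba qsdg xff uwhiy qqzb kqzwb hwd tcpfc gtmr wfj
Hunk 5: at line 7 remove [kqzwb,hwd] add [pxarf,zpn,vrxt] -> 14 lines: qogko pdj inrkp nhyba qsdg xff uwhiy qqzb pxarf zpn vrxt tcpfc gtmr wfj
Final line count: 14

Answer: 14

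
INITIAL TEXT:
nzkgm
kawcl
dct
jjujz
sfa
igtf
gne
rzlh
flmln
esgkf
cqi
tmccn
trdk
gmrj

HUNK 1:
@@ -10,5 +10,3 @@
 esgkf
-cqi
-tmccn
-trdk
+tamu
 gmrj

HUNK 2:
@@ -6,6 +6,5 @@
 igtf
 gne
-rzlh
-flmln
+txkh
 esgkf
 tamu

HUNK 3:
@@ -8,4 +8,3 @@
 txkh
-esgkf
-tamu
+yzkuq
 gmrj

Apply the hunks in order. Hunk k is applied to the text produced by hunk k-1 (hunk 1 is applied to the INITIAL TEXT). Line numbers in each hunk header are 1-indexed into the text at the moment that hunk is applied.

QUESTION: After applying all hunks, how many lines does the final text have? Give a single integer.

Hunk 1: at line 10 remove [cqi,tmccn,trdk] add [tamu] -> 12 lines: nzkgm kawcl dct jjujz sfa igtf gne rzlh flmln esgkf tamu gmrj
Hunk 2: at line 6 remove [rzlh,flmln] add [txkh] -> 11 lines: nzkgm kawcl dct jjujz sfa igtf gne txkh esgkf tamu gmrj
Hunk 3: at line 8 remove [esgkf,tamu] add [yzkuq] -> 10 lines: nzkgm kawcl dct jjujz sfa igtf gne txkh yzkuq gmrj
Final line count: 10

Answer: 10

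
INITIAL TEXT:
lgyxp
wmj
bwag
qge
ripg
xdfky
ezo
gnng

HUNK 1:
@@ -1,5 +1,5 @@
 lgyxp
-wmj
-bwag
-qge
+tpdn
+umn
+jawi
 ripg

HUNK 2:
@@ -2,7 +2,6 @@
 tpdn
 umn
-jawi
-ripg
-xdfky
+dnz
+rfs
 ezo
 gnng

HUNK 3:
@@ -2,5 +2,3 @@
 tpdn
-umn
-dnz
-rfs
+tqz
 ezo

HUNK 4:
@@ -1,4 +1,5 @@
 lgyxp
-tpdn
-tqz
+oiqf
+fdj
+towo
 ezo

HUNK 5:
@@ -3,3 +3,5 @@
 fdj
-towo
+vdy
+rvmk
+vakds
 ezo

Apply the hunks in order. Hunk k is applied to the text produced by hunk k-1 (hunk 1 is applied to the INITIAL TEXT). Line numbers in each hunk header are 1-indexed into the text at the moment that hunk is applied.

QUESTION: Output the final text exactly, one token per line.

Answer: lgyxp
oiqf
fdj
vdy
rvmk
vakds
ezo
gnng

Derivation:
Hunk 1: at line 1 remove [wmj,bwag,qge] add [tpdn,umn,jawi] -> 8 lines: lgyxp tpdn umn jawi ripg xdfky ezo gnng
Hunk 2: at line 2 remove [jawi,ripg,xdfky] add [dnz,rfs] -> 7 lines: lgyxp tpdn umn dnz rfs ezo gnng
Hunk 3: at line 2 remove [umn,dnz,rfs] add [tqz] -> 5 lines: lgyxp tpdn tqz ezo gnng
Hunk 4: at line 1 remove [tpdn,tqz] add [oiqf,fdj,towo] -> 6 lines: lgyxp oiqf fdj towo ezo gnng
Hunk 5: at line 3 remove [towo] add [vdy,rvmk,vakds] -> 8 lines: lgyxp oiqf fdj vdy rvmk vakds ezo gnng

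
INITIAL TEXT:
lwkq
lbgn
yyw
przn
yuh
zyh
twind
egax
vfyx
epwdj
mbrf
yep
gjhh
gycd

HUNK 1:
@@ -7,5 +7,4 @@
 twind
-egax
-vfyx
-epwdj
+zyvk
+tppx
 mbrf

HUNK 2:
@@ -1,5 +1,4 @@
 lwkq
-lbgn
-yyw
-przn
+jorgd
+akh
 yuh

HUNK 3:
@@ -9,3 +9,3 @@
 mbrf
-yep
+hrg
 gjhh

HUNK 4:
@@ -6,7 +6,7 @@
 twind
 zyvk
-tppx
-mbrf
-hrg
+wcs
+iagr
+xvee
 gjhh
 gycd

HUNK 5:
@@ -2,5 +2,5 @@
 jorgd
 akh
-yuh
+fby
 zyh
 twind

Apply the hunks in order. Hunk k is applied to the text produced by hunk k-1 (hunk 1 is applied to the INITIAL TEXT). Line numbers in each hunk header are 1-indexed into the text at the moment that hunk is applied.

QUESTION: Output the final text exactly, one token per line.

Answer: lwkq
jorgd
akh
fby
zyh
twind
zyvk
wcs
iagr
xvee
gjhh
gycd

Derivation:
Hunk 1: at line 7 remove [egax,vfyx,epwdj] add [zyvk,tppx] -> 13 lines: lwkq lbgn yyw przn yuh zyh twind zyvk tppx mbrf yep gjhh gycd
Hunk 2: at line 1 remove [lbgn,yyw,przn] add [jorgd,akh] -> 12 lines: lwkq jorgd akh yuh zyh twind zyvk tppx mbrf yep gjhh gycd
Hunk 3: at line 9 remove [yep] add [hrg] -> 12 lines: lwkq jorgd akh yuh zyh twind zyvk tppx mbrf hrg gjhh gycd
Hunk 4: at line 6 remove [tppx,mbrf,hrg] add [wcs,iagr,xvee] -> 12 lines: lwkq jorgd akh yuh zyh twind zyvk wcs iagr xvee gjhh gycd
Hunk 5: at line 2 remove [yuh] add [fby] -> 12 lines: lwkq jorgd akh fby zyh twind zyvk wcs iagr xvee gjhh gycd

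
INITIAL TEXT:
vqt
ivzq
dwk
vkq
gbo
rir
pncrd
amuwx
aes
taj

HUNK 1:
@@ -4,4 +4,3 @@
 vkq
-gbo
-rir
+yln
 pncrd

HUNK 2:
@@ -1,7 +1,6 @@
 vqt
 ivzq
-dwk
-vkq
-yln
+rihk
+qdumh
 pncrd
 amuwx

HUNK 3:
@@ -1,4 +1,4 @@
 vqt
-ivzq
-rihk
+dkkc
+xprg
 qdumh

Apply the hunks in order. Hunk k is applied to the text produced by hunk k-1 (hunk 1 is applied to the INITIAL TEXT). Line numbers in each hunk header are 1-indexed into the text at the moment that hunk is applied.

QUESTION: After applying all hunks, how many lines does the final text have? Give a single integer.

Answer: 8

Derivation:
Hunk 1: at line 4 remove [gbo,rir] add [yln] -> 9 lines: vqt ivzq dwk vkq yln pncrd amuwx aes taj
Hunk 2: at line 1 remove [dwk,vkq,yln] add [rihk,qdumh] -> 8 lines: vqt ivzq rihk qdumh pncrd amuwx aes taj
Hunk 3: at line 1 remove [ivzq,rihk] add [dkkc,xprg] -> 8 lines: vqt dkkc xprg qdumh pncrd amuwx aes taj
Final line count: 8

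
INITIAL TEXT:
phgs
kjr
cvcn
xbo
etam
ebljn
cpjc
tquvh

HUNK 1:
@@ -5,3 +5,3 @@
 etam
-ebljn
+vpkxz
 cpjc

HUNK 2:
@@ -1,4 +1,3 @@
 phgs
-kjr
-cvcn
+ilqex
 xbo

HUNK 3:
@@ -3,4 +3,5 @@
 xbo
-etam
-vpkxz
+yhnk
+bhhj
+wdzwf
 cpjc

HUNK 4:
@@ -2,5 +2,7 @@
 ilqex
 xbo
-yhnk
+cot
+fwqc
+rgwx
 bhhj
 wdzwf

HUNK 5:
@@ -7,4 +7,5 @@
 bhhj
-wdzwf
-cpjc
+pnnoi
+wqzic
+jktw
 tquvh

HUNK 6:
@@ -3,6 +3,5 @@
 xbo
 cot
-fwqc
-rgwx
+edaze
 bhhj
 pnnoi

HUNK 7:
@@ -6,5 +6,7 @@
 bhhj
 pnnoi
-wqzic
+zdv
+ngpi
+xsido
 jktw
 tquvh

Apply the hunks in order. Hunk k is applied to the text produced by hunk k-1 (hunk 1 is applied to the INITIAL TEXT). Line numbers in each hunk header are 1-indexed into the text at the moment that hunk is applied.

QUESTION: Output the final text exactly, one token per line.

Answer: phgs
ilqex
xbo
cot
edaze
bhhj
pnnoi
zdv
ngpi
xsido
jktw
tquvh

Derivation:
Hunk 1: at line 5 remove [ebljn] add [vpkxz] -> 8 lines: phgs kjr cvcn xbo etam vpkxz cpjc tquvh
Hunk 2: at line 1 remove [kjr,cvcn] add [ilqex] -> 7 lines: phgs ilqex xbo etam vpkxz cpjc tquvh
Hunk 3: at line 3 remove [etam,vpkxz] add [yhnk,bhhj,wdzwf] -> 8 lines: phgs ilqex xbo yhnk bhhj wdzwf cpjc tquvh
Hunk 4: at line 2 remove [yhnk] add [cot,fwqc,rgwx] -> 10 lines: phgs ilqex xbo cot fwqc rgwx bhhj wdzwf cpjc tquvh
Hunk 5: at line 7 remove [wdzwf,cpjc] add [pnnoi,wqzic,jktw] -> 11 lines: phgs ilqex xbo cot fwqc rgwx bhhj pnnoi wqzic jktw tquvh
Hunk 6: at line 3 remove [fwqc,rgwx] add [edaze] -> 10 lines: phgs ilqex xbo cot edaze bhhj pnnoi wqzic jktw tquvh
Hunk 7: at line 6 remove [wqzic] add [zdv,ngpi,xsido] -> 12 lines: phgs ilqex xbo cot edaze bhhj pnnoi zdv ngpi xsido jktw tquvh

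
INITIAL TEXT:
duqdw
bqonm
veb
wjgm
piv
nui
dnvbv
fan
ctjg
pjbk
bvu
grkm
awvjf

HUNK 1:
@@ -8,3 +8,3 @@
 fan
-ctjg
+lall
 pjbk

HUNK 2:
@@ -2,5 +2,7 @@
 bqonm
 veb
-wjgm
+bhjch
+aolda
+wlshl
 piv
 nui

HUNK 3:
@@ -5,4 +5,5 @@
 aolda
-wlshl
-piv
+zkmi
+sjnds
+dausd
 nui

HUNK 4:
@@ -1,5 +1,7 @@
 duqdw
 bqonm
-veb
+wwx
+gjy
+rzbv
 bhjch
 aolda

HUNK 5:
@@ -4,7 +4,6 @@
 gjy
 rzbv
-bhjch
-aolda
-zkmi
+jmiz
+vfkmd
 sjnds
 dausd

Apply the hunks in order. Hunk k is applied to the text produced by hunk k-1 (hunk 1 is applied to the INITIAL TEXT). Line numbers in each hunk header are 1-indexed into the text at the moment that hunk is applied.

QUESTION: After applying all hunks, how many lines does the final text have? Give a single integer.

Answer: 17

Derivation:
Hunk 1: at line 8 remove [ctjg] add [lall] -> 13 lines: duqdw bqonm veb wjgm piv nui dnvbv fan lall pjbk bvu grkm awvjf
Hunk 2: at line 2 remove [wjgm] add [bhjch,aolda,wlshl] -> 15 lines: duqdw bqonm veb bhjch aolda wlshl piv nui dnvbv fan lall pjbk bvu grkm awvjf
Hunk 3: at line 5 remove [wlshl,piv] add [zkmi,sjnds,dausd] -> 16 lines: duqdw bqonm veb bhjch aolda zkmi sjnds dausd nui dnvbv fan lall pjbk bvu grkm awvjf
Hunk 4: at line 1 remove [veb] add [wwx,gjy,rzbv] -> 18 lines: duqdw bqonm wwx gjy rzbv bhjch aolda zkmi sjnds dausd nui dnvbv fan lall pjbk bvu grkm awvjf
Hunk 5: at line 4 remove [bhjch,aolda,zkmi] add [jmiz,vfkmd] -> 17 lines: duqdw bqonm wwx gjy rzbv jmiz vfkmd sjnds dausd nui dnvbv fan lall pjbk bvu grkm awvjf
Final line count: 17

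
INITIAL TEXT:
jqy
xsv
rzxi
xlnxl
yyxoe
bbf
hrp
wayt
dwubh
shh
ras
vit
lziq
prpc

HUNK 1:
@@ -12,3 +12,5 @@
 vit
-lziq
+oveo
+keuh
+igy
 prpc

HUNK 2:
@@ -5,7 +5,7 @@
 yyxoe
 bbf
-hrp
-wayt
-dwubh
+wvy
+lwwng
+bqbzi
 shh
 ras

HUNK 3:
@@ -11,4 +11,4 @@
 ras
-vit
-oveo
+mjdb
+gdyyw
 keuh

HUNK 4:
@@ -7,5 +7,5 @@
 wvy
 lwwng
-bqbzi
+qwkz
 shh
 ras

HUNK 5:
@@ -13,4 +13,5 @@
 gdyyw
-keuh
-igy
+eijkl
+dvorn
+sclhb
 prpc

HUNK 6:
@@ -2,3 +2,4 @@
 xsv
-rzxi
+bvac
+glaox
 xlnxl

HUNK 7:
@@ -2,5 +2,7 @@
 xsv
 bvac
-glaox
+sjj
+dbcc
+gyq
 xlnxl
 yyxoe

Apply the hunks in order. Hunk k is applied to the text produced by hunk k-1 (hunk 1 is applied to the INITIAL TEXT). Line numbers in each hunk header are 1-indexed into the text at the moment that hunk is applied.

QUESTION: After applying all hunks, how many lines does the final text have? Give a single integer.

Answer: 20

Derivation:
Hunk 1: at line 12 remove [lziq] add [oveo,keuh,igy] -> 16 lines: jqy xsv rzxi xlnxl yyxoe bbf hrp wayt dwubh shh ras vit oveo keuh igy prpc
Hunk 2: at line 5 remove [hrp,wayt,dwubh] add [wvy,lwwng,bqbzi] -> 16 lines: jqy xsv rzxi xlnxl yyxoe bbf wvy lwwng bqbzi shh ras vit oveo keuh igy prpc
Hunk 3: at line 11 remove [vit,oveo] add [mjdb,gdyyw] -> 16 lines: jqy xsv rzxi xlnxl yyxoe bbf wvy lwwng bqbzi shh ras mjdb gdyyw keuh igy prpc
Hunk 4: at line 7 remove [bqbzi] add [qwkz] -> 16 lines: jqy xsv rzxi xlnxl yyxoe bbf wvy lwwng qwkz shh ras mjdb gdyyw keuh igy prpc
Hunk 5: at line 13 remove [keuh,igy] add [eijkl,dvorn,sclhb] -> 17 lines: jqy xsv rzxi xlnxl yyxoe bbf wvy lwwng qwkz shh ras mjdb gdyyw eijkl dvorn sclhb prpc
Hunk 6: at line 2 remove [rzxi] add [bvac,glaox] -> 18 lines: jqy xsv bvac glaox xlnxl yyxoe bbf wvy lwwng qwkz shh ras mjdb gdyyw eijkl dvorn sclhb prpc
Hunk 7: at line 2 remove [glaox] add [sjj,dbcc,gyq] -> 20 lines: jqy xsv bvac sjj dbcc gyq xlnxl yyxoe bbf wvy lwwng qwkz shh ras mjdb gdyyw eijkl dvorn sclhb prpc
Final line count: 20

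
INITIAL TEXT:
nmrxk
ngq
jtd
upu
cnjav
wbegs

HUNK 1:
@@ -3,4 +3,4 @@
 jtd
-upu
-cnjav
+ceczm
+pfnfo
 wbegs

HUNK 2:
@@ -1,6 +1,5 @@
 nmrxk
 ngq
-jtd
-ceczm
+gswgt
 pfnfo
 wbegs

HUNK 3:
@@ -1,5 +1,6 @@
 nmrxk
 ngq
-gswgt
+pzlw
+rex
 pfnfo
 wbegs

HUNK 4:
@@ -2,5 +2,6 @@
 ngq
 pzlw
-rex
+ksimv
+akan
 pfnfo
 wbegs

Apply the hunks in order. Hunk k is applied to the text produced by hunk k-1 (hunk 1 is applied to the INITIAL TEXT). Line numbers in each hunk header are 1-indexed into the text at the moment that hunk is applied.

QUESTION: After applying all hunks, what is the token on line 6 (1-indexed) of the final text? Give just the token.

Answer: pfnfo

Derivation:
Hunk 1: at line 3 remove [upu,cnjav] add [ceczm,pfnfo] -> 6 lines: nmrxk ngq jtd ceczm pfnfo wbegs
Hunk 2: at line 1 remove [jtd,ceczm] add [gswgt] -> 5 lines: nmrxk ngq gswgt pfnfo wbegs
Hunk 3: at line 1 remove [gswgt] add [pzlw,rex] -> 6 lines: nmrxk ngq pzlw rex pfnfo wbegs
Hunk 4: at line 2 remove [rex] add [ksimv,akan] -> 7 lines: nmrxk ngq pzlw ksimv akan pfnfo wbegs
Final line 6: pfnfo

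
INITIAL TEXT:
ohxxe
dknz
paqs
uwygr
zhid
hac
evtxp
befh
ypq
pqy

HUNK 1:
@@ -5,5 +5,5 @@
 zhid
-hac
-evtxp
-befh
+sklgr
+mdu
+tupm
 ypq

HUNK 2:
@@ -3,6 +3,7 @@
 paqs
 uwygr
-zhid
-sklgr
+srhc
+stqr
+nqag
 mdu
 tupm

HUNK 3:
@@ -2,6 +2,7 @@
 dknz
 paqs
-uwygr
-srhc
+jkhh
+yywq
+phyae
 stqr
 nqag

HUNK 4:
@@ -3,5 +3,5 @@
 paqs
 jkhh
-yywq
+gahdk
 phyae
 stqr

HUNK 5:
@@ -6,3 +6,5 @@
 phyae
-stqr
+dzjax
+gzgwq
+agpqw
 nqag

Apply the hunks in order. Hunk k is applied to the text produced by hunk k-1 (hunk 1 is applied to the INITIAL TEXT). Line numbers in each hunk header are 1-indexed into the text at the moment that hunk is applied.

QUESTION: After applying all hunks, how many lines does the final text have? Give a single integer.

Answer: 14

Derivation:
Hunk 1: at line 5 remove [hac,evtxp,befh] add [sklgr,mdu,tupm] -> 10 lines: ohxxe dknz paqs uwygr zhid sklgr mdu tupm ypq pqy
Hunk 2: at line 3 remove [zhid,sklgr] add [srhc,stqr,nqag] -> 11 lines: ohxxe dknz paqs uwygr srhc stqr nqag mdu tupm ypq pqy
Hunk 3: at line 2 remove [uwygr,srhc] add [jkhh,yywq,phyae] -> 12 lines: ohxxe dknz paqs jkhh yywq phyae stqr nqag mdu tupm ypq pqy
Hunk 4: at line 3 remove [yywq] add [gahdk] -> 12 lines: ohxxe dknz paqs jkhh gahdk phyae stqr nqag mdu tupm ypq pqy
Hunk 5: at line 6 remove [stqr] add [dzjax,gzgwq,agpqw] -> 14 lines: ohxxe dknz paqs jkhh gahdk phyae dzjax gzgwq agpqw nqag mdu tupm ypq pqy
Final line count: 14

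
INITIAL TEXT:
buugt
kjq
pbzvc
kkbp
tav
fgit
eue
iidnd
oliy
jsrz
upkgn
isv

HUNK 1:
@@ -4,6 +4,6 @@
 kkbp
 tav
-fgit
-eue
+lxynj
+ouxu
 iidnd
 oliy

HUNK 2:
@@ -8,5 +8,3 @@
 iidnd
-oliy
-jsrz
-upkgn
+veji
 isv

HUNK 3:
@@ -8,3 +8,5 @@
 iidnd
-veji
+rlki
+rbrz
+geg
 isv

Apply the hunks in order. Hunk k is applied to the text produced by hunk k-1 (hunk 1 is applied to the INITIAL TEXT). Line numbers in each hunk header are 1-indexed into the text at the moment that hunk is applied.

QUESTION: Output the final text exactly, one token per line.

Hunk 1: at line 4 remove [fgit,eue] add [lxynj,ouxu] -> 12 lines: buugt kjq pbzvc kkbp tav lxynj ouxu iidnd oliy jsrz upkgn isv
Hunk 2: at line 8 remove [oliy,jsrz,upkgn] add [veji] -> 10 lines: buugt kjq pbzvc kkbp tav lxynj ouxu iidnd veji isv
Hunk 3: at line 8 remove [veji] add [rlki,rbrz,geg] -> 12 lines: buugt kjq pbzvc kkbp tav lxynj ouxu iidnd rlki rbrz geg isv

Answer: buugt
kjq
pbzvc
kkbp
tav
lxynj
ouxu
iidnd
rlki
rbrz
geg
isv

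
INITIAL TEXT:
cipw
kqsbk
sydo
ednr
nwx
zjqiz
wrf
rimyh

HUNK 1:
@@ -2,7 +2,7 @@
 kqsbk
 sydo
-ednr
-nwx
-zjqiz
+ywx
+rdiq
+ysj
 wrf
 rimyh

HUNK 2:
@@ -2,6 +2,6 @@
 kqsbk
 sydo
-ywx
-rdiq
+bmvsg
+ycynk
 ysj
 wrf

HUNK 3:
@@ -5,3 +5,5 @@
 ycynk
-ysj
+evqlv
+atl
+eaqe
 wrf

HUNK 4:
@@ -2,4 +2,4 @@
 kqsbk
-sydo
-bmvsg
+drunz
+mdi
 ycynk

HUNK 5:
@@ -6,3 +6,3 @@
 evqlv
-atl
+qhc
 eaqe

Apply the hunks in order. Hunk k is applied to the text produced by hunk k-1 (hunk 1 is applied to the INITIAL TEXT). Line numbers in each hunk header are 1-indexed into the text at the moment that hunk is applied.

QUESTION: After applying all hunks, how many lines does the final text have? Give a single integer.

Answer: 10

Derivation:
Hunk 1: at line 2 remove [ednr,nwx,zjqiz] add [ywx,rdiq,ysj] -> 8 lines: cipw kqsbk sydo ywx rdiq ysj wrf rimyh
Hunk 2: at line 2 remove [ywx,rdiq] add [bmvsg,ycynk] -> 8 lines: cipw kqsbk sydo bmvsg ycynk ysj wrf rimyh
Hunk 3: at line 5 remove [ysj] add [evqlv,atl,eaqe] -> 10 lines: cipw kqsbk sydo bmvsg ycynk evqlv atl eaqe wrf rimyh
Hunk 4: at line 2 remove [sydo,bmvsg] add [drunz,mdi] -> 10 lines: cipw kqsbk drunz mdi ycynk evqlv atl eaqe wrf rimyh
Hunk 5: at line 6 remove [atl] add [qhc] -> 10 lines: cipw kqsbk drunz mdi ycynk evqlv qhc eaqe wrf rimyh
Final line count: 10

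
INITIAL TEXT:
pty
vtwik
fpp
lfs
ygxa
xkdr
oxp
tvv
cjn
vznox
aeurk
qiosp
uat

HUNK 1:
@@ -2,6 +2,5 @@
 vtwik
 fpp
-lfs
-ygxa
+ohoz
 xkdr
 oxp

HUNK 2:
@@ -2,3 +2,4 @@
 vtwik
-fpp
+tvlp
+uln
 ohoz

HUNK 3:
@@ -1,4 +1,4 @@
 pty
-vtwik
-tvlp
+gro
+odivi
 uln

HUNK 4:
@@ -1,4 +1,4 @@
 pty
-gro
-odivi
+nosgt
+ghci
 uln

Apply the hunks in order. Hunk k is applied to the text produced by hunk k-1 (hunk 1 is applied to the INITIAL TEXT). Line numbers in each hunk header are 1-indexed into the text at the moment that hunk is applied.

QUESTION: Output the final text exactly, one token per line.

Hunk 1: at line 2 remove [lfs,ygxa] add [ohoz] -> 12 lines: pty vtwik fpp ohoz xkdr oxp tvv cjn vznox aeurk qiosp uat
Hunk 2: at line 2 remove [fpp] add [tvlp,uln] -> 13 lines: pty vtwik tvlp uln ohoz xkdr oxp tvv cjn vznox aeurk qiosp uat
Hunk 3: at line 1 remove [vtwik,tvlp] add [gro,odivi] -> 13 lines: pty gro odivi uln ohoz xkdr oxp tvv cjn vznox aeurk qiosp uat
Hunk 4: at line 1 remove [gro,odivi] add [nosgt,ghci] -> 13 lines: pty nosgt ghci uln ohoz xkdr oxp tvv cjn vznox aeurk qiosp uat

Answer: pty
nosgt
ghci
uln
ohoz
xkdr
oxp
tvv
cjn
vznox
aeurk
qiosp
uat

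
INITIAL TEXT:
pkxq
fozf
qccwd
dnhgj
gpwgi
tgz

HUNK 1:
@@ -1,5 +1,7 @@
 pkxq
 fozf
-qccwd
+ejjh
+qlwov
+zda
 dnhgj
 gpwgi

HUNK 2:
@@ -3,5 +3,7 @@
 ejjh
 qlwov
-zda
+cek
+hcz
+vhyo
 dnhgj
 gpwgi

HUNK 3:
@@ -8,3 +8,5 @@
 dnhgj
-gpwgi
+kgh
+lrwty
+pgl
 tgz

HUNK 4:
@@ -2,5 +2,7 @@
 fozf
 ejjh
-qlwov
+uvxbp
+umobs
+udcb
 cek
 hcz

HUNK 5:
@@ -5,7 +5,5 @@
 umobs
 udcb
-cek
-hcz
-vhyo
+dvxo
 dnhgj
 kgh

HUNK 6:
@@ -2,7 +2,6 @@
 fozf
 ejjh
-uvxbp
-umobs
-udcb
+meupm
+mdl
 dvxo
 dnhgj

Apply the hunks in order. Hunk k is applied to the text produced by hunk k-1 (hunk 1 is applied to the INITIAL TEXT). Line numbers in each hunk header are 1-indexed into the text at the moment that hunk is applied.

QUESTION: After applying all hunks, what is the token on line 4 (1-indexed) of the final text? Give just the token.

Answer: meupm

Derivation:
Hunk 1: at line 1 remove [qccwd] add [ejjh,qlwov,zda] -> 8 lines: pkxq fozf ejjh qlwov zda dnhgj gpwgi tgz
Hunk 2: at line 3 remove [zda] add [cek,hcz,vhyo] -> 10 lines: pkxq fozf ejjh qlwov cek hcz vhyo dnhgj gpwgi tgz
Hunk 3: at line 8 remove [gpwgi] add [kgh,lrwty,pgl] -> 12 lines: pkxq fozf ejjh qlwov cek hcz vhyo dnhgj kgh lrwty pgl tgz
Hunk 4: at line 2 remove [qlwov] add [uvxbp,umobs,udcb] -> 14 lines: pkxq fozf ejjh uvxbp umobs udcb cek hcz vhyo dnhgj kgh lrwty pgl tgz
Hunk 5: at line 5 remove [cek,hcz,vhyo] add [dvxo] -> 12 lines: pkxq fozf ejjh uvxbp umobs udcb dvxo dnhgj kgh lrwty pgl tgz
Hunk 6: at line 2 remove [uvxbp,umobs,udcb] add [meupm,mdl] -> 11 lines: pkxq fozf ejjh meupm mdl dvxo dnhgj kgh lrwty pgl tgz
Final line 4: meupm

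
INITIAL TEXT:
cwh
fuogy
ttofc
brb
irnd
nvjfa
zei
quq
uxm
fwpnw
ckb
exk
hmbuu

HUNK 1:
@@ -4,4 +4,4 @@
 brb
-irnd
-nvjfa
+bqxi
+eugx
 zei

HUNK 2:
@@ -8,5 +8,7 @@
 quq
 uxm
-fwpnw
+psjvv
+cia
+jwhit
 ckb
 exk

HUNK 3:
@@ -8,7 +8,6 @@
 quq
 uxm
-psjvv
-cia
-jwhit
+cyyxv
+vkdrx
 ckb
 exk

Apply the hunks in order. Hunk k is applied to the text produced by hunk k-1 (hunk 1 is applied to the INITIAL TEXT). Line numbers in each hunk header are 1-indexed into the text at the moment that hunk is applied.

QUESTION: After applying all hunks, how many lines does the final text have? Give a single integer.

Hunk 1: at line 4 remove [irnd,nvjfa] add [bqxi,eugx] -> 13 lines: cwh fuogy ttofc brb bqxi eugx zei quq uxm fwpnw ckb exk hmbuu
Hunk 2: at line 8 remove [fwpnw] add [psjvv,cia,jwhit] -> 15 lines: cwh fuogy ttofc brb bqxi eugx zei quq uxm psjvv cia jwhit ckb exk hmbuu
Hunk 3: at line 8 remove [psjvv,cia,jwhit] add [cyyxv,vkdrx] -> 14 lines: cwh fuogy ttofc brb bqxi eugx zei quq uxm cyyxv vkdrx ckb exk hmbuu
Final line count: 14

Answer: 14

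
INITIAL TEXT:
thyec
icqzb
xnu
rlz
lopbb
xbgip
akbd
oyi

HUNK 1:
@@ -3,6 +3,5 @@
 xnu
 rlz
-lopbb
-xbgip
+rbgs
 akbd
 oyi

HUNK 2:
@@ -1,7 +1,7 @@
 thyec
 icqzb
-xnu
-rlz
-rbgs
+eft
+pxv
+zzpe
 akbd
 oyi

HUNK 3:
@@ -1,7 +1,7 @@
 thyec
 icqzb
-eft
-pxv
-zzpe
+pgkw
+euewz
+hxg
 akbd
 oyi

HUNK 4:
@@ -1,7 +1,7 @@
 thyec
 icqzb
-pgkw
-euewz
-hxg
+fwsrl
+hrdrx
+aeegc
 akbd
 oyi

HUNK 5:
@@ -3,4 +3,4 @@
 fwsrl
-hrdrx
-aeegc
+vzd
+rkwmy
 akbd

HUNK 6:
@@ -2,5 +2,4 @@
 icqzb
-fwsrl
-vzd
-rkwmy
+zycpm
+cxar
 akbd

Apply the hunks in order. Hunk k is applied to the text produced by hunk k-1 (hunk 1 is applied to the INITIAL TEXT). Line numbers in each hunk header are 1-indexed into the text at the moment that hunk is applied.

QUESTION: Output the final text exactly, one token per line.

Answer: thyec
icqzb
zycpm
cxar
akbd
oyi

Derivation:
Hunk 1: at line 3 remove [lopbb,xbgip] add [rbgs] -> 7 lines: thyec icqzb xnu rlz rbgs akbd oyi
Hunk 2: at line 1 remove [xnu,rlz,rbgs] add [eft,pxv,zzpe] -> 7 lines: thyec icqzb eft pxv zzpe akbd oyi
Hunk 3: at line 1 remove [eft,pxv,zzpe] add [pgkw,euewz,hxg] -> 7 lines: thyec icqzb pgkw euewz hxg akbd oyi
Hunk 4: at line 1 remove [pgkw,euewz,hxg] add [fwsrl,hrdrx,aeegc] -> 7 lines: thyec icqzb fwsrl hrdrx aeegc akbd oyi
Hunk 5: at line 3 remove [hrdrx,aeegc] add [vzd,rkwmy] -> 7 lines: thyec icqzb fwsrl vzd rkwmy akbd oyi
Hunk 6: at line 2 remove [fwsrl,vzd,rkwmy] add [zycpm,cxar] -> 6 lines: thyec icqzb zycpm cxar akbd oyi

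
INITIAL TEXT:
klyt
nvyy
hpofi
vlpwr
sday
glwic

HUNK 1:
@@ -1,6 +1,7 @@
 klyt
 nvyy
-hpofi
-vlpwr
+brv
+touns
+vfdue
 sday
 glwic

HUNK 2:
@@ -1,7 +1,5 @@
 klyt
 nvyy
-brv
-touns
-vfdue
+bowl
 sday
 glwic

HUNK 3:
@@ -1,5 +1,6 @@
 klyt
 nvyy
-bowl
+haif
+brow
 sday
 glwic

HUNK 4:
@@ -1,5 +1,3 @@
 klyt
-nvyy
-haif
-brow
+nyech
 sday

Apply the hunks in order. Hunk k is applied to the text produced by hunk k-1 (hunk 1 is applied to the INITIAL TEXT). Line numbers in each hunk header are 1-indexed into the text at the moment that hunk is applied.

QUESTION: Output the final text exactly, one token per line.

Hunk 1: at line 1 remove [hpofi,vlpwr] add [brv,touns,vfdue] -> 7 lines: klyt nvyy brv touns vfdue sday glwic
Hunk 2: at line 1 remove [brv,touns,vfdue] add [bowl] -> 5 lines: klyt nvyy bowl sday glwic
Hunk 3: at line 1 remove [bowl] add [haif,brow] -> 6 lines: klyt nvyy haif brow sday glwic
Hunk 4: at line 1 remove [nvyy,haif,brow] add [nyech] -> 4 lines: klyt nyech sday glwic

Answer: klyt
nyech
sday
glwic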